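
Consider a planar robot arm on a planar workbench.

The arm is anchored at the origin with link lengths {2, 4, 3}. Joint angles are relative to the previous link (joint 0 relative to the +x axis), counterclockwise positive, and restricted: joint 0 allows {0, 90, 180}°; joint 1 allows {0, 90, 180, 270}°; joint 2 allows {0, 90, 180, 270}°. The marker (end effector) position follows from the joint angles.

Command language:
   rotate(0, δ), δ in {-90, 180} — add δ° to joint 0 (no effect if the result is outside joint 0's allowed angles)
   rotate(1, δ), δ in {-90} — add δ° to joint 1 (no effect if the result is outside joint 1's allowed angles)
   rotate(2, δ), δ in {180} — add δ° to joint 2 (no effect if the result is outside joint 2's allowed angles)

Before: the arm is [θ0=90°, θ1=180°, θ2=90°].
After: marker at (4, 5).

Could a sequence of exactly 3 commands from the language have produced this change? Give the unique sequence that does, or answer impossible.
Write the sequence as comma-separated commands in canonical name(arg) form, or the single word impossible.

begin: [θ0=90°, θ1=180°, θ2=90°]
[1] after rotate(1, -90): [θ0=90°, θ1=90°, θ2=90°]
[2] after rotate(1, -90): [θ0=90°, θ1=0°, θ2=90°]
[3] after rotate(1, -90): [θ0=90°, θ1=270°, θ2=90°]
uniquely the one of 64 3-step routes that fits.

rotate(1, -90), rotate(1, -90), rotate(1, -90)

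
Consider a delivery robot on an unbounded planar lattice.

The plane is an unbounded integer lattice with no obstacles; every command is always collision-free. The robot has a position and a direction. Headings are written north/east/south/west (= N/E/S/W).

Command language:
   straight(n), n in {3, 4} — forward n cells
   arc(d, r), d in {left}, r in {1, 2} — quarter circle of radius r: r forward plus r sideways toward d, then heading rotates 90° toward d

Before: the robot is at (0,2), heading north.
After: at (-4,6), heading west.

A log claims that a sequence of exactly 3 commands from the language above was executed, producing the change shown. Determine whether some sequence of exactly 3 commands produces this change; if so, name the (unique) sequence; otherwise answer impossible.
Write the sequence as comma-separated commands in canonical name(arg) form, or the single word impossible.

straight(3), arc(left, 1), straight(3)

key: cell and facing (now W) both changed — the 3 commands mix motion and turning
from: at (0,2), heading north
[1] after straight(3): at (0,5), heading north
[2] after arc(left, 1): at (-1,6), heading west
[3] after straight(3): at (-4,6), heading west
uniquely the one of 64 3-step routes that fits.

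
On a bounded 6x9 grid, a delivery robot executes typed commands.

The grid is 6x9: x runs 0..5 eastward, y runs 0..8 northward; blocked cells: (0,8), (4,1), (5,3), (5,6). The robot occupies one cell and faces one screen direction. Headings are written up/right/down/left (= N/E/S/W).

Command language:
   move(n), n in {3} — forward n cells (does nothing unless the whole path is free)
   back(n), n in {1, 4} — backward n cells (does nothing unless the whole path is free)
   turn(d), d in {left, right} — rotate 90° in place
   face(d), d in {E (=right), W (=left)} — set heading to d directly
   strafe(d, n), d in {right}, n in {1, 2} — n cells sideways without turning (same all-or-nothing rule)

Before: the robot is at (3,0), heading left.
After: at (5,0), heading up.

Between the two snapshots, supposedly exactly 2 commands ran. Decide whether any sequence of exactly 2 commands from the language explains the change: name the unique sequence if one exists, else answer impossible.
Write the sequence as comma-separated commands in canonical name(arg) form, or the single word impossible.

turn(right), strafe(right, 2)

key: order matters: swapping turn(right) and strafe(right, 2) lands elsewhere
begin: at (3,0), heading left
t=1 turn(right) ⇒ at (3,0), heading up
t=2 strafe(right, 2) ⇒ at (5,0), heading up
uniquely the one of 81 2-step routes that fits.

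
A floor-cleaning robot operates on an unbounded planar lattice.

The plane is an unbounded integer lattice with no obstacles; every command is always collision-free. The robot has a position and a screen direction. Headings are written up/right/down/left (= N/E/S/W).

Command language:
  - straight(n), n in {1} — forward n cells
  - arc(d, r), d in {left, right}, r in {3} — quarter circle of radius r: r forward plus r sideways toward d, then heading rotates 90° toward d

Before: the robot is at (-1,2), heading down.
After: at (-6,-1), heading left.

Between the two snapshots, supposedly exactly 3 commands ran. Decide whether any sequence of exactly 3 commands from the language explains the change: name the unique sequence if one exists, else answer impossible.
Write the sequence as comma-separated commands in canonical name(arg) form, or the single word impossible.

arc(right, 3), straight(1), straight(1)

key: cell and facing (now W) both changed — the 3 commands mix motion and turning
start: at (-1,2), heading down
t=1 arc(right, 3) ⇒ at (-4,-1), heading left
t=2 straight(1) ⇒ at (-5,-1), heading left
t=3 straight(1) ⇒ at (-6,-1), heading left
no rival 3-sequence matches.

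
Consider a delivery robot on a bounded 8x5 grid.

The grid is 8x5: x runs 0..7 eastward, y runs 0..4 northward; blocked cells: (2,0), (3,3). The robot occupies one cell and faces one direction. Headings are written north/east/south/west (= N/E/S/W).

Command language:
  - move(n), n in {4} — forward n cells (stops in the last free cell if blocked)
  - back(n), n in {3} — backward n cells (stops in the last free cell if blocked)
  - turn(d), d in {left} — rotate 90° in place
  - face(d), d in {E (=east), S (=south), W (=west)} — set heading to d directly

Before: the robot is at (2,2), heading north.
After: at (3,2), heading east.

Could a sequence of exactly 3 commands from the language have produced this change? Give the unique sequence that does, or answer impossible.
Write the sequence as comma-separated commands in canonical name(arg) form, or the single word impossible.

key: position moved to (3,2) AND the heading swung to E — translation plus rotation needed
from: at (2,2), heading north
1. face(E) → at (2,2), heading east
2. move(4) → at (6,2), heading east
3. back(3) → at (3,2), heading east
no rival 3-sequence matches.

face(E), move(4), back(3)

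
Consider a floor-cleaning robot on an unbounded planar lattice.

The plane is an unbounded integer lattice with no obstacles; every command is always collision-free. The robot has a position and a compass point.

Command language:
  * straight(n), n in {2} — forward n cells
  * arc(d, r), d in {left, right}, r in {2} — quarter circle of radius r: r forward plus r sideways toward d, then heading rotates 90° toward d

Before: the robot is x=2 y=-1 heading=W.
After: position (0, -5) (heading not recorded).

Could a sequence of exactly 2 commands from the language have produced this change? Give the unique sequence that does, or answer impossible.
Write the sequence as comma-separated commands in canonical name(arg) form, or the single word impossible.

arc(left, 2), straight(2)

key: order matters: swapping arc(left, 2) and straight(2) lands elsewhere
begin: x=2 y=-1 heading=W
t=1 arc(left, 2) ⇒ x=0 y=-3 heading=S
t=2 straight(2) ⇒ x=0 y=-5 heading=S
no other 2-command option fits: unique.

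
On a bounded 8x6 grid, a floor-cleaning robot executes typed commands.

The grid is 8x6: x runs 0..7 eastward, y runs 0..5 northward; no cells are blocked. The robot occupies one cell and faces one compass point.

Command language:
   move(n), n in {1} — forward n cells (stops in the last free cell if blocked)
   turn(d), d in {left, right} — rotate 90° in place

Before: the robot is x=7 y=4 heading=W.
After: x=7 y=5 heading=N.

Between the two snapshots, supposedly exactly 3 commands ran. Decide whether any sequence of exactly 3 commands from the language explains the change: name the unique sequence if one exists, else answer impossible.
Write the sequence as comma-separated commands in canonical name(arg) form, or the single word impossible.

key: the second move(1) runs into the grid edge before its full distance
from: x=7 y=4 heading=W
[1] after turn(right): x=7 y=4 heading=N
[2] after move(1): x=7 y=5 heading=N
[3] after move(1): x=7 y=5 heading=N
all 27 alternatives checked — unique.

turn(right), move(1), move(1)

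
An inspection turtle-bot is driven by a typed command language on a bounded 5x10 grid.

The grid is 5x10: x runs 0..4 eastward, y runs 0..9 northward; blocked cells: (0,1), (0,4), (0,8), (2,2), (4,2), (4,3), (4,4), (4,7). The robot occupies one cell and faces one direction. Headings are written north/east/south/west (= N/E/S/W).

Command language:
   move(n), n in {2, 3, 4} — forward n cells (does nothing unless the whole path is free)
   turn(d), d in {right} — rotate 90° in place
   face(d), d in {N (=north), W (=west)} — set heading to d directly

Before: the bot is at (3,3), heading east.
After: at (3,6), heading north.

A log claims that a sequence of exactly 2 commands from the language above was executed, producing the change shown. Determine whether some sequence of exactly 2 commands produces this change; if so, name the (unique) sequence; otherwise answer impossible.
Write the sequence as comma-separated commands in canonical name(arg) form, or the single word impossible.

key: order matters: swapping face(N) and move(3) lands elsewhere
from: at (3,3), heading east
1. face(N) → at (3,3), heading north
2. move(3) → at (3,6), heading north
uniquely the one of 36 2-step routes that fits.

face(N), move(3)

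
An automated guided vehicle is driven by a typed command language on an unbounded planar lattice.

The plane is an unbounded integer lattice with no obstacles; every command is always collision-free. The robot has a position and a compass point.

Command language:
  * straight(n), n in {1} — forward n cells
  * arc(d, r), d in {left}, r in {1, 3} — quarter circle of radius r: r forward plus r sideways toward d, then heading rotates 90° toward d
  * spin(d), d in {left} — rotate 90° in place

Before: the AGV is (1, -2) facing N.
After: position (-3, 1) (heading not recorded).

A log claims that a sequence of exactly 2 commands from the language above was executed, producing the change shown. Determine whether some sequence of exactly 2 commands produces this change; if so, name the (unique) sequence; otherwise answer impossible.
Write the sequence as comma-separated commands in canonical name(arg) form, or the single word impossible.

arc(left, 3), straight(1)

key: running straight(1) before arc(left, 3) would end elsewhere — order is forced
begin: (1, -2) facing N
step 1 (arc(left, 3)): (-2, 1) facing W
step 2 (straight(1)): (-3, 1) facing W
no other 2-command option fits: unique.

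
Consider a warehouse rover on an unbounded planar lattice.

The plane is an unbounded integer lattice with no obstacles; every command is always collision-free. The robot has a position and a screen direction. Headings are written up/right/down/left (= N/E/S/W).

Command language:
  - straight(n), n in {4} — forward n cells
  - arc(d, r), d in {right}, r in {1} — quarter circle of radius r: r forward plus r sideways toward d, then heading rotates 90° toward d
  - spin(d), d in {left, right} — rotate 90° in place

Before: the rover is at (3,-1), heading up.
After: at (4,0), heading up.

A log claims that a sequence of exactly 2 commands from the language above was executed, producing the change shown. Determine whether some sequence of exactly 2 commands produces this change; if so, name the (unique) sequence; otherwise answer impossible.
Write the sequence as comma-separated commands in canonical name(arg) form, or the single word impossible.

key: order matters: swapping arc(right, 1) and spin(left) lands elsewhere
from: at (3,-1), heading up
1. arc(right, 1) → at (4,0), heading right
2. spin(left) → at (4,0), heading up
uniquely the one of 16 2-step routes that fits.

arc(right, 1), spin(left)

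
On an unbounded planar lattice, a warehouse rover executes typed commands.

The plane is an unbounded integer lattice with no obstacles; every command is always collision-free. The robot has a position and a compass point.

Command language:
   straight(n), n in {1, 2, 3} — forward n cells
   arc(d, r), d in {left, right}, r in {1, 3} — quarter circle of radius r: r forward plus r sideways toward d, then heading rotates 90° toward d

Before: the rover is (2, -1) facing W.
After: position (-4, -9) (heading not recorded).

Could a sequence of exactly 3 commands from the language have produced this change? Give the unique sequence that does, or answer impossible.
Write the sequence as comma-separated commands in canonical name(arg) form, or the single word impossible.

arc(left, 3), straight(2), arc(right, 3)

key: running arc(right, 3) before arc(left, 3) would end elsewhere — order is forced
begin: (2, -1) facing W
t=1 arc(left, 3) ⇒ (-1, -4) facing S
t=2 straight(2) ⇒ (-1, -6) facing S
t=3 arc(right, 3) ⇒ (-4, -9) facing W
no rival 3-sequence matches.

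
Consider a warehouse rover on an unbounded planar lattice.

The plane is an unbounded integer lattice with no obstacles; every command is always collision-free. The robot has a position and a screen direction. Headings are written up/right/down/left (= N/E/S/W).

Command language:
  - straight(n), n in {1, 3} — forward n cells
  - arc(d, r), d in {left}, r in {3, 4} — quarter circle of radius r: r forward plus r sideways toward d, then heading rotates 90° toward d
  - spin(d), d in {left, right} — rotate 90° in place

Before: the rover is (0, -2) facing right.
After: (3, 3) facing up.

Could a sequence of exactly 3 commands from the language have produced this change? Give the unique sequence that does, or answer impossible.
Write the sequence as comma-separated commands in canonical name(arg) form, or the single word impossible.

key: running straight(1) before arc(left, 3) would end elsewhere — order is forced
begin: (0, -2) facing right
[1] after arc(left, 3): (3, 1) facing up
[2] after straight(1): (3, 2) facing up
[3] after straight(1): (3, 3) facing up
no rival 3-sequence matches.

arc(left, 3), straight(1), straight(1)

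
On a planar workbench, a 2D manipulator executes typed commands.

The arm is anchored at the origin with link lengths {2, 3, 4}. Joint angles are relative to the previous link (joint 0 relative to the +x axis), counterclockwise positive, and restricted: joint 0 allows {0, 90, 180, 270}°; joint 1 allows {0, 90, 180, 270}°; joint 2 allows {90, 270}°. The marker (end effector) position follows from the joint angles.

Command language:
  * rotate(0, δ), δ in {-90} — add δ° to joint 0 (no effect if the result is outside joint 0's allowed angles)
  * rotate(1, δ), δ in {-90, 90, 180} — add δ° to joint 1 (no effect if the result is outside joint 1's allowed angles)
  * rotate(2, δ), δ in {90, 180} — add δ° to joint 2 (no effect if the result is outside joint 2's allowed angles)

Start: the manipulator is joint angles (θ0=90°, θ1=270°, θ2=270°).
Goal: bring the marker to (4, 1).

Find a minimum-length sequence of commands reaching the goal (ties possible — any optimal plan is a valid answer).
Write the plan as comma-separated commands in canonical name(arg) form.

rotate(0, -90), rotate(0, -90), rotate(1, -90)

start: joint angles (θ0=90°, θ1=270°, θ2=270°)
[1] after rotate(0, -90): joint angles (θ0=0°, θ1=270°, θ2=270°)
[2] after rotate(0, -90): joint angles (θ0=270°, θ1=270°, θ2=270°)
[3] after rotate(1, -90): joint angles (θ0=270°, θ1=180°, θ2=270°)
minimal: 3 command(s), checked below 3.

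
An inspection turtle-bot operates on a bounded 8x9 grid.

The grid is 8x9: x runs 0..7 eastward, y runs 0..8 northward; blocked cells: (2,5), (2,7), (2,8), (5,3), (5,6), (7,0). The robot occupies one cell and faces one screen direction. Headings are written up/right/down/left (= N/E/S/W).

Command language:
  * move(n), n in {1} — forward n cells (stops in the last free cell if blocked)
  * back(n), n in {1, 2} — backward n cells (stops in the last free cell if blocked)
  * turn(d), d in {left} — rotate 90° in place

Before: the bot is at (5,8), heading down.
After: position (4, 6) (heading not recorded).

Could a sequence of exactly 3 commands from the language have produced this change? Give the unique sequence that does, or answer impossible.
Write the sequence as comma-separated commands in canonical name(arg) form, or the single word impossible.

impossible

all 64 sequences checked — none match.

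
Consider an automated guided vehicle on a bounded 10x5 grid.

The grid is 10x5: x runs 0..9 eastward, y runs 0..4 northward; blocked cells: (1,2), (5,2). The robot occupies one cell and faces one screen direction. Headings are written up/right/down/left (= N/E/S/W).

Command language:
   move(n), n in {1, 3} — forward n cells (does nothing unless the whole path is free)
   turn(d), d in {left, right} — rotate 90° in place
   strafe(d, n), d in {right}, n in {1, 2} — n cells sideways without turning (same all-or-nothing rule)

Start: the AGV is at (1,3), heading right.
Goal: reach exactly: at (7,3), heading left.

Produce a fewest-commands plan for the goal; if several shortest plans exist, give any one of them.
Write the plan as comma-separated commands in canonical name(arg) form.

start: at (1,3), heading right
step 1 (move(3)): at (4,3), heading right
step 2 (move(3)): at (7,3), heading right
step 3 (turn(left)): at (7,3), heading up
step 4 (turn(left)): at (7,3), heading left
no 3-step plan works, so 4 is optimal.

move(3), move(3), turn(left), turn(left)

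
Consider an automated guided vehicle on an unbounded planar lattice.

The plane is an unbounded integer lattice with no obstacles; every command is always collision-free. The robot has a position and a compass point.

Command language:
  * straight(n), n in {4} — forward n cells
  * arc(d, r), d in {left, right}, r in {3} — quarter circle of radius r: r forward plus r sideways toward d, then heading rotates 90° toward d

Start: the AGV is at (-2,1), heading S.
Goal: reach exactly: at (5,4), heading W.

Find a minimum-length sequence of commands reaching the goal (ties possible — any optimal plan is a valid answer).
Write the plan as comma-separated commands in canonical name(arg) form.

initial: at (-2,1), heading S
[1] after arc(left, 3): at (1,-2), heading E
[2] after straight(4): at (5,-2), heading E
[3] after arc(left, 3): at (8,1), heading N
[4] after arc(left, 3): at (5,4), heading W
nothing shorter than 4 reaches the goal.

arc(left, 3), straight(4), arc(left, 3), arc(left, 3)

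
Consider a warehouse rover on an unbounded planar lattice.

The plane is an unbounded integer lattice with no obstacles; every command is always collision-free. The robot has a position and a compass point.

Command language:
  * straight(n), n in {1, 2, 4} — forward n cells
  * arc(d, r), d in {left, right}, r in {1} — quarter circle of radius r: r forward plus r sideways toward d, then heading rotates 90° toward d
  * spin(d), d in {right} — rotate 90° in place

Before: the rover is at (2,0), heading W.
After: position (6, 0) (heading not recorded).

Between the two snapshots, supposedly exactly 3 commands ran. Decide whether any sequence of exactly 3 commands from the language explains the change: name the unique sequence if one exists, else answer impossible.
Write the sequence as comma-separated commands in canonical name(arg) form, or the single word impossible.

spin(right), spin(right), straight(4)

key: order matters: swapping spin(right) and straight(4) lands elsewhere
t0: at (2,0), heading W
step 1 (spin(right)): at (2,0), heading N
step 2 (spin(right)): at (2,0), heading E
step 3 (straight(4)): at (6,0), heading E
no other 3-command option fits: unique.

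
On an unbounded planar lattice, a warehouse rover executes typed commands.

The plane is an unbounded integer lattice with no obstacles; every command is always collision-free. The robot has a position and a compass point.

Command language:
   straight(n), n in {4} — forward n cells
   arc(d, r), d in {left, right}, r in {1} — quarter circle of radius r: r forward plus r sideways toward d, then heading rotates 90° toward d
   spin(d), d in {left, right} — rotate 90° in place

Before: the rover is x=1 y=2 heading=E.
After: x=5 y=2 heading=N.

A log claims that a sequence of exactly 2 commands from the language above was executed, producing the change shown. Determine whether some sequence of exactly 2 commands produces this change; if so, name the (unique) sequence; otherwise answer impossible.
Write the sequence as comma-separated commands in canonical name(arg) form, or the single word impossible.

straight(4), spin(left)

key: position moved to (5,2) AND the heading swung to N — translation plus rotation needed
t0: x=1 y=2 heading=E
step 1 (straight(4)): x=5 y=2 heading=E
step 2 (spin(left)): x=5 y=2 heading=N
all 25 alternatives checked — unique.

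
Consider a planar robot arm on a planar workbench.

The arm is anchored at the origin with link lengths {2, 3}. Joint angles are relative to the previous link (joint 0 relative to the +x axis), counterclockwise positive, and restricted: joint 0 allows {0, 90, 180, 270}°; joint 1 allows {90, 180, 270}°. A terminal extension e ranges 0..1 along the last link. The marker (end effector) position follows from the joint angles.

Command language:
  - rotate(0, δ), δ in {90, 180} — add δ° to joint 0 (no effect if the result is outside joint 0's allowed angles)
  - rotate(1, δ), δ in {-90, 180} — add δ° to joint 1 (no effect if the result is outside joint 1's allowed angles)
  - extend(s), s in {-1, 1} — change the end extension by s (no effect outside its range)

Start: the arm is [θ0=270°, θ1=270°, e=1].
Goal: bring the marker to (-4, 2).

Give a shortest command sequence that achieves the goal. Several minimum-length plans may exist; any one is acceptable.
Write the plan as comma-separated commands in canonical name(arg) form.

rotate(0, 180), rotate(1, 180)

from: [θ0=270°, θ1=270°, e=1]
t=1 rotate(0, 180) ⇒ [θ0=90°, θ1=270°, e=1]
t=2 rotate(1, 180) ⇒ [θ0=90°, θ1=90°, e=1]
minimal: 2 command(s), checked below 2.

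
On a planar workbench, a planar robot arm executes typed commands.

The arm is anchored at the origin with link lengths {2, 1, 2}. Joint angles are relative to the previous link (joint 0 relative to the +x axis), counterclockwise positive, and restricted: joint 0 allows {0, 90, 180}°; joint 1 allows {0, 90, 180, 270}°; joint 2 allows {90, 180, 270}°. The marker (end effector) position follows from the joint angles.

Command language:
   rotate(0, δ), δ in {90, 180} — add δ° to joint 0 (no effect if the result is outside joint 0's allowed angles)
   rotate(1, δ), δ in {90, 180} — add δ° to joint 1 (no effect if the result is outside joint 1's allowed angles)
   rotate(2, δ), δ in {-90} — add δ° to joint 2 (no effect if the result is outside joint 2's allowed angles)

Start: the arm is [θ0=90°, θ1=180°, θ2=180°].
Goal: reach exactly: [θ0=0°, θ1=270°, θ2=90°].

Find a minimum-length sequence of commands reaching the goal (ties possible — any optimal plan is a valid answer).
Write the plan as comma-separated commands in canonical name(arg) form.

start: [θ0=90°, θ1=180°, θ2=180°]
[1] after rotate(0, 90): [θ0=180°, θ1=180°, θ2=180°]
[2] after rotate(0, 180): [θ0=0°, θ1=180°, θ2=180°]
[3] after rotate(2, -90): [θ0=0°, θ1=180°, θ2=90°]
[4] after rotate(1, 90): [θ0=0°, θ1=270°, θ2=90°]
no 3-step plan works, so 4 is optimal.

rotate(0, 90), rotate(0, 180), rotate(2, -90), rotate(1, 90)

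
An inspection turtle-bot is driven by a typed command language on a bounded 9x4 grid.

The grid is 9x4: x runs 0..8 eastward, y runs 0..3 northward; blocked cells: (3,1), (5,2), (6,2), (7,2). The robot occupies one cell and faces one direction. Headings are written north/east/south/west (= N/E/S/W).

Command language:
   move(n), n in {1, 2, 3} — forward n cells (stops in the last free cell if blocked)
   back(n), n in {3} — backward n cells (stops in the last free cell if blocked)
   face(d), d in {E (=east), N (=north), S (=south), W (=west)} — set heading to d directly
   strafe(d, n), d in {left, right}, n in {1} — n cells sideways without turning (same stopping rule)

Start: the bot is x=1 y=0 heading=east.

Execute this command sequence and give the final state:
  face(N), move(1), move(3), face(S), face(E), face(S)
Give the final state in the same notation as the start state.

x=1 y=3 heading=south

from: x=1 y=0 heading=east
t=1 face(N) ⇒ x=1 y=0 heading=north
t=2 move(1) ⇒ x=1 y=1 heading=north
t=3 move(3) ⇒ x=1 y=3 heading=north
t=4 face(S) ⇒ x=1 y=3 heading=south
t=5 face(E) ⇒ x=1 y=3 heading=east
t=6 face(S) ⇒ x=1 y=3 heading=south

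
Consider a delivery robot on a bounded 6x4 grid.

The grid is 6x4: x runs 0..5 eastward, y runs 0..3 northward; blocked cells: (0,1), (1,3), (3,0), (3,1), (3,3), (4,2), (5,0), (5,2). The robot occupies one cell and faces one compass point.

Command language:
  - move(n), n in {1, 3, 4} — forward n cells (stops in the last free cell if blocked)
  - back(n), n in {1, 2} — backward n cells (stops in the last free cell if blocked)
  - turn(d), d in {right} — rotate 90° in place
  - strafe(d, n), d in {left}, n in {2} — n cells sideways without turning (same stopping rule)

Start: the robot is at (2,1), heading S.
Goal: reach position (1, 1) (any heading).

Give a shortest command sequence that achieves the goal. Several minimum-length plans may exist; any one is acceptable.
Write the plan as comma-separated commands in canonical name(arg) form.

turn(right), move(1)

t0: at (2,1), heading S
1. turn(right) → at (2,1), heading W
2. move(1) → at (1,1), heading W
nothing shorter than 2 reaches the goal.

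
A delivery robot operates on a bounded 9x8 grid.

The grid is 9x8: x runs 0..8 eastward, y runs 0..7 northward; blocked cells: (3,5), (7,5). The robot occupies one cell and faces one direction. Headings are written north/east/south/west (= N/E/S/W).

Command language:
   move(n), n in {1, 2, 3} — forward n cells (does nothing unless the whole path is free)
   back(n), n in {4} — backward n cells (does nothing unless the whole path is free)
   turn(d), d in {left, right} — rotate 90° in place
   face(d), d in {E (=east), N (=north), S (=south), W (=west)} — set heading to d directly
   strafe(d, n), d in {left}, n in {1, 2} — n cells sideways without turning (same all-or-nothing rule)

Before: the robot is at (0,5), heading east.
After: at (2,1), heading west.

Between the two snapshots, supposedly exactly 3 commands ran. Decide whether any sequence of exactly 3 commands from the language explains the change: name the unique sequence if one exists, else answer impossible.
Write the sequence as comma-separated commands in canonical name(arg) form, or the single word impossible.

impossible

checked all 3-command options: none fits.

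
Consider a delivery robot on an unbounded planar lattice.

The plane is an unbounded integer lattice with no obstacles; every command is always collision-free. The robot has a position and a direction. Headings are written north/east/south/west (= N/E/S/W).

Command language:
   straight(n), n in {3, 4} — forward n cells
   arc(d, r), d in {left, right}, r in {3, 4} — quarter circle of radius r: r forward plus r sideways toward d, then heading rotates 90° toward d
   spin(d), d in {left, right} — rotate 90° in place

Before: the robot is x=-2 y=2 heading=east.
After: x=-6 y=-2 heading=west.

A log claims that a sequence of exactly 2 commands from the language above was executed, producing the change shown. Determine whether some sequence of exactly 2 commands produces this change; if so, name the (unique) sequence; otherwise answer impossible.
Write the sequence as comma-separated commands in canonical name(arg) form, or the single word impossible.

key: running arc(right, 4) before spin(right) would end elsewhere — order is forced
start: x=-2 y=2 heading=east
1. spin(right) → x=-2 y=2 heading=south
2. arc(right, 4) → x=-6 y=-2 heading=west
all 64 alternatives checked — unique.

spin(right), arc(right, 4)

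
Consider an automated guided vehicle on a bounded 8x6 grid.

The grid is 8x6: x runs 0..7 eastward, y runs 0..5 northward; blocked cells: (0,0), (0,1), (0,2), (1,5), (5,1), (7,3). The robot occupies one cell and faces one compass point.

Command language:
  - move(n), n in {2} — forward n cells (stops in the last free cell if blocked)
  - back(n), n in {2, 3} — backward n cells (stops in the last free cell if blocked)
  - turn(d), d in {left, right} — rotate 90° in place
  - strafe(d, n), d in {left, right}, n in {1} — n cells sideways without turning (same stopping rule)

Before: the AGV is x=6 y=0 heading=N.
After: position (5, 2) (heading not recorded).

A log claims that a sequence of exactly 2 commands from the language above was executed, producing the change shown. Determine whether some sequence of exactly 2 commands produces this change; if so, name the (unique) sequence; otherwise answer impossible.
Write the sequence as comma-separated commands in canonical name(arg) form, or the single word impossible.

key: order matters: swapping move(2) and strafe(left, 1) lands elsewhere
t0: x=6 y=0 heading=N
1. move(2) → x=6 y=2 heading=N
2. strafe(left, 1) → x=5 y=2 heading=N
no rival 2-sequence matches.

move(2), strafe(left, 1)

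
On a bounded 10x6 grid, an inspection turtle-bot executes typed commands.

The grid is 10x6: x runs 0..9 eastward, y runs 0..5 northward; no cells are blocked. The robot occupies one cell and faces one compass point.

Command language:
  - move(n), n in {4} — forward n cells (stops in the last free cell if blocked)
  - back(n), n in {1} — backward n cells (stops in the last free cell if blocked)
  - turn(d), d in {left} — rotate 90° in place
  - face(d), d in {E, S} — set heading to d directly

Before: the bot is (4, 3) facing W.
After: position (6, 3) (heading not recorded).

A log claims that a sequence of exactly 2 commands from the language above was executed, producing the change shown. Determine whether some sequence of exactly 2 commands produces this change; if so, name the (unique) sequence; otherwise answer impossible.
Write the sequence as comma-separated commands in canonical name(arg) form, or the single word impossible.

initial: (4, 3) facing W
t=1 back(1) ⇒ (5, 3) facing W
t=2 back(1) ⇒ (6, 3) facing W
all 25 alternatives checked — unique.

back(1), back(1)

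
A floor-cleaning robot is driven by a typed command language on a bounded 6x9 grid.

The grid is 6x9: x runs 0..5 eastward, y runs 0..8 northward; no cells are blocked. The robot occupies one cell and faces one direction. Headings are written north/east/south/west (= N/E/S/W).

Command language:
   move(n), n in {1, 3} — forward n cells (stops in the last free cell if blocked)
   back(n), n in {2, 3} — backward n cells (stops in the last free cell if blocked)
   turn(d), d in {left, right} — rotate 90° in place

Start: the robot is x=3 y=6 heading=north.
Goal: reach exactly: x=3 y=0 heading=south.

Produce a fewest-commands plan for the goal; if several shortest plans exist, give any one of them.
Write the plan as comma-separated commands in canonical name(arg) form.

start: x=3 y=6 heading=north
step 1 (back(3)): x=3 y=3 heading=north
step 2 (back(3)): x=3 y=0 heading=north
step 3 (turn(left)): x=3 y=0 heading=west
step 4 (turn(left)): x=3 y=0 heading=south
minimal: 4 command(s), checked below 4.

back(3), back(3), turn(left), turn(left)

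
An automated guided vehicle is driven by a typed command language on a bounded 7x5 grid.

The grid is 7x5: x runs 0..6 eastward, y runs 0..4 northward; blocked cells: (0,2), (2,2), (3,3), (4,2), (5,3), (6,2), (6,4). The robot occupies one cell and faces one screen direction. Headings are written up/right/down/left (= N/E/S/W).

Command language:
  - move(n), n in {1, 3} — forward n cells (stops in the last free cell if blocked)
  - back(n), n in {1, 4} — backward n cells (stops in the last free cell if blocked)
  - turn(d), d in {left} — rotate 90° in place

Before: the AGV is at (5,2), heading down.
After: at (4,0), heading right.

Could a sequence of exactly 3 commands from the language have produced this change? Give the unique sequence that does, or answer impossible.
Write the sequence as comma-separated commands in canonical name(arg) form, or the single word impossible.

move(3), turn(left), back(1)

key: move(3) runs into the grid edge before its full distance
initial: at (5,2), heading down
step 1 (move(3)): at (5,0), heading down
step 2 (turn(left)): at (5,0), heading right
step 3 (back(1)): at (4,0), heading right
no other 3-command option fits: unique.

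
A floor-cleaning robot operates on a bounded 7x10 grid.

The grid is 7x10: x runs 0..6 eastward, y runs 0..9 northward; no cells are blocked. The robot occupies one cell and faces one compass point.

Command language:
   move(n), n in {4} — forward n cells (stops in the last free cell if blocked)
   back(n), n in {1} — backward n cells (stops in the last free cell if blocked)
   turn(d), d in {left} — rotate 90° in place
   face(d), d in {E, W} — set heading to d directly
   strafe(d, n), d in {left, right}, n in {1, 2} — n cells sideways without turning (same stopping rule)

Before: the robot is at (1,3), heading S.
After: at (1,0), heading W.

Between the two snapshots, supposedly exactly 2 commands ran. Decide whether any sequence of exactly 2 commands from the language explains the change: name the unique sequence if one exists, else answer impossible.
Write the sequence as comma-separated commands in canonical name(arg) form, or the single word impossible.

key: move(4) runs into the grid edge before its full distance
begin: at (1,3), heading S
step 1 (move(4)): at (1,0), heading S
step 2 (face(W)): at (1,0), heading W
no other 2-command option fits: unique.

move(4), face(W)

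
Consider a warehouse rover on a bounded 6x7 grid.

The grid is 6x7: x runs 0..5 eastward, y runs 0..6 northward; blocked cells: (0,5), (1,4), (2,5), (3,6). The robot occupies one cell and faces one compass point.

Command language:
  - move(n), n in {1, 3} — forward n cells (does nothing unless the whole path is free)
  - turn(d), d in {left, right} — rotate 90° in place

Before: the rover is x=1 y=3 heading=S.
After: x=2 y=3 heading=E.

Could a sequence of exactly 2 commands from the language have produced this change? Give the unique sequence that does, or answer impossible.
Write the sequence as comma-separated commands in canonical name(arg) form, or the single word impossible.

turn(left), move(1)

key: position moved to (2,3) AND the heading swung to E — translation plus rotation needed
from: x=1 y=3 heading=S
[1] after turn(left): x=1 y=3 heading=E
[2] after move(1): x=2 y=3 heading=E
no other 2-command option fits: unique.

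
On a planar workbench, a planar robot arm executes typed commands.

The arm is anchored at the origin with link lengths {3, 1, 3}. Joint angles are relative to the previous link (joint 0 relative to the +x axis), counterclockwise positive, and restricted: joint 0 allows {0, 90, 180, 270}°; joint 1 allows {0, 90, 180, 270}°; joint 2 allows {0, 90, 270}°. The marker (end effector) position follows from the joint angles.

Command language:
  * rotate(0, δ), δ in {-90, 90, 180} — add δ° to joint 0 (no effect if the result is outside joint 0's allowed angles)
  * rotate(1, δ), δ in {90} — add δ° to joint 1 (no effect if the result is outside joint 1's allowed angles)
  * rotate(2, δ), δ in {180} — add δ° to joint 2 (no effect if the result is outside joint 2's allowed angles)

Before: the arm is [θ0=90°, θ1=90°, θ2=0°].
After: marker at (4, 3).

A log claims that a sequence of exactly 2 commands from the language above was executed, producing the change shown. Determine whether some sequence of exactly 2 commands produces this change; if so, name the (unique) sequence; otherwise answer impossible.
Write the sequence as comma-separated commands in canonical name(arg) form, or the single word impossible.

t0: [θ0=90°, θ1=90°, θ2=0°]
step 1 (rotate(1, 90)): [θ0=90°, θ1=180°, θ2=0°]
step 2 (rotate(1, 90)): [θ0=90°, θ1=270°, θ2=0°]
all 25 alternatives checked — unique.

rotate(1, 90), rotate(1, 90)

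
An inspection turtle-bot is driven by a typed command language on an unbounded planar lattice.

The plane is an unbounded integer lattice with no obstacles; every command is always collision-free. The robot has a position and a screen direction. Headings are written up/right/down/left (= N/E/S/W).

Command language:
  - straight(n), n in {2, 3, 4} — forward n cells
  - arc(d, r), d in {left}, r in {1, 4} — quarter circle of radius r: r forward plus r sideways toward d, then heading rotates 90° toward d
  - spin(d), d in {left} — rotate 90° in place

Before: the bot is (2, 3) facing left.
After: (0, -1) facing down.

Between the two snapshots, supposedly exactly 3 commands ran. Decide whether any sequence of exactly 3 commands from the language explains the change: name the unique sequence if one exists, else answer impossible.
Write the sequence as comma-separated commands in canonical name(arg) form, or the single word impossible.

straight(2), spin(left), straight(4)

key: running straight(4) before straight(2) would end elsewhere — order is forced
initial: (2, 3) facing left
t=1 straight(2) ⇒ (0, 3) facing left
t=2 spin(left) ⇒ (0, 3) facing down
t=3 straight(4) ⇒ (0, -1) facing down
no rival 3-sequence matches.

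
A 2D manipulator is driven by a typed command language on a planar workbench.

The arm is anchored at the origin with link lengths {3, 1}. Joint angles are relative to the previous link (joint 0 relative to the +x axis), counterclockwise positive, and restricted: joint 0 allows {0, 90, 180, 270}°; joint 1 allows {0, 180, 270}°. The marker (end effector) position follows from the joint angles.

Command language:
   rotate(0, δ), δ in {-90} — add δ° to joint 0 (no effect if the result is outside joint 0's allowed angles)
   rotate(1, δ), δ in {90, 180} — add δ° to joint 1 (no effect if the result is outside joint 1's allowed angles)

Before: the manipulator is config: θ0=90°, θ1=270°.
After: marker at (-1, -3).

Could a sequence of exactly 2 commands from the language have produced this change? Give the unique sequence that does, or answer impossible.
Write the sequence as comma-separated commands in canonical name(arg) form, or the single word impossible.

begin: config: θ0=90°, θ1=270°
1. rotate(0, -90) → config: θ0=0°, θ1=270°
2. rotate(0, -90) → config: θ0=270°, θ1=270°
no other 2-command option fits: unique.

rotate(0, -90), rotate(0, -90)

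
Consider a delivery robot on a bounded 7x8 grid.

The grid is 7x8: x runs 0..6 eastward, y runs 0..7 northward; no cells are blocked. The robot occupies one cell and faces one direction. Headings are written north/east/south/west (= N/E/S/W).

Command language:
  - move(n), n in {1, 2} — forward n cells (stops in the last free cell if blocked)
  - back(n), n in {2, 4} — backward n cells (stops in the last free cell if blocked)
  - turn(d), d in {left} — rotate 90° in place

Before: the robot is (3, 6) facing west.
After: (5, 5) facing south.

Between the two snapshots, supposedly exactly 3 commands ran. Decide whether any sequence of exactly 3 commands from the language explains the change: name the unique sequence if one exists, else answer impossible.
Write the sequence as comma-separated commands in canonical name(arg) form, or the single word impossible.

key: position moved to (5,5) AND the heading swung to S — translation plus rotation needed
t0: (3, 6) facing west
1. back(2) → (5, 6) facing west
2. turn(left) → (5, 6) facing south
3. move(1) → (5, 5) facing south
all 125 alternatives checked — unique.

back(2), turn(left), move(1)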